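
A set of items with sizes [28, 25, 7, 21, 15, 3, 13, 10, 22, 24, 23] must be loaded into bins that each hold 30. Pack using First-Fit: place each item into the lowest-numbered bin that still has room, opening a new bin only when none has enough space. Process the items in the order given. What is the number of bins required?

8 bins

28 → bin 1 (remaining 2)
25 → bin 2 (remaining 5)
7 → bin 3 (remaining 23)
21 → bin 3 (remaining 2)
15 → bin 4 (remaining 15)
3 → bin 2 (remaining 2)
13 → bin 4 (remaining 2)
10 → bin 5 (remaining 20)
22 → bin 6 (remaining 8)
24 → bin 7 (remaining 6)
23 → bin 8 (remaining 7)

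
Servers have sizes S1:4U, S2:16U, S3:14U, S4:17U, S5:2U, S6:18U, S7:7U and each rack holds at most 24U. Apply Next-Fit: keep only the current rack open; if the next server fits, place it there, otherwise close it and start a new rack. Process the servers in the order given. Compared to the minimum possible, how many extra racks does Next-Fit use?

1

Next-Fit: [4,16] [14] [17,2] [18] [7] → 5 racks.
Total size 78U; any packing needs at least ⌈78/24⌉ = 4 racks.
An optimal packing achieves that bound: [18,4,2] [17,7] [16] [14] → 4 racks.
Excess: 5 − 4 = 1.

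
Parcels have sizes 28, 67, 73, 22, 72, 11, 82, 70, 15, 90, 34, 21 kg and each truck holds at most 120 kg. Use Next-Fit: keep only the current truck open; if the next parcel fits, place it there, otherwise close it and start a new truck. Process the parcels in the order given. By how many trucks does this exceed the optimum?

1

Next-Fit: [28,67] [73,22] [72,11] [82] [70,15] [90] [34,21] → 7 trucks.
6 parcels exceed 60 kg (half the capacity), and no two of those can share a truck, so at least 6 trucks are needed.
An optimal packing achieves that bound: [90,28] [82,34] [73,22,21] [72,15,11] [70] [67] → 6 trucks.
Excess: 7 − 6 = 1.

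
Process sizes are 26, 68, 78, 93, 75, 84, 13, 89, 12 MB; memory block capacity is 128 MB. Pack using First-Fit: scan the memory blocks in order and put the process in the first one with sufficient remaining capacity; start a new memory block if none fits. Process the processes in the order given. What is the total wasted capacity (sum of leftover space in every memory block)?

230

memory block 1: place 26 MB, 102 MB left
memory block 1: place 68 MB, 34 MB left
memory block 2: place 78 MB, 50 MB left
memory block 3: place 93 MB, 35 MB left
memory block 4: place 75 MB, 53 MB left
memory block 5: place 84 MB, 44 MB left
memory block 1: place 13 MB, 21 MB left
memory block 6: place 89 MB, 39 MB left
memory block 1: place 12 MB, 9 MB left
6 memory blocks × 128 MB = 768 MB; used 538 MB; unused 230 MB.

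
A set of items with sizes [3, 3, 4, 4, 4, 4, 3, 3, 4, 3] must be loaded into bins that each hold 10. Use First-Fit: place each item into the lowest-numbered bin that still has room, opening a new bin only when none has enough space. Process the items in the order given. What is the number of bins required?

4

bin 1: place 3, 7 left
bin 1: place 3, 4 left
bin 1: place 4, 0 left
bin 2: place 4, 6 left
bin 2: place 4, 2 left
bin 3: place 4, 6 left
bin 3: place 3, 3 left
bin 3: place 3, 0 left
bin 4: place 4, 6 left
bin 4: place 3, 3 left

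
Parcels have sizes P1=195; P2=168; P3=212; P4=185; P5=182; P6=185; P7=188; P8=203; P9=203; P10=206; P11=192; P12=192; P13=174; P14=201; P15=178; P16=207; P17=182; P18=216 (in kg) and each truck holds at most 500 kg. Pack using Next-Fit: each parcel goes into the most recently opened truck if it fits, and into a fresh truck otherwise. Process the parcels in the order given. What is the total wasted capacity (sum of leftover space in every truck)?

1031

truck 1: place P1 (195 kg), 305 kg left
truck 1: place P2 (168 kg), 137 kg left
truck 2: place P3 (212 kg), 288 kg left
truck 2: place P4 (185 kg), 103 kg left
truck 3: place P5 (182 kg), 318 kg left
truck 3: place P6 (185 kg), 133 kg left
truck 4: place P7 (188 kg), 312 kg left
truck 4: place P8 (203 kg), 109 kg left
truck 5: place P9 (203 kg), 297 kg left
truck 5: place P10 (206 kg), 91 kg left
truck 6: place P11 (192 kg), 308 kg left
truck 6: place P12 (192 kg), 116 kg left
truck 7: place P13 (174 kg), 326 kg left
truck 7: place P14 (201 kg), 125 kg left
truck 8: place P15 (178 kg), 322 kg left
truck 8: place P16 (207 kg), 115 kg left
truck 9: place P17 (182 kg), 318 kg left
truck 9: place P18 (216 kg), 102 kg left
9 trucks × 500 kg = 4500 kg; used 3469 kg; unused 1031 kg.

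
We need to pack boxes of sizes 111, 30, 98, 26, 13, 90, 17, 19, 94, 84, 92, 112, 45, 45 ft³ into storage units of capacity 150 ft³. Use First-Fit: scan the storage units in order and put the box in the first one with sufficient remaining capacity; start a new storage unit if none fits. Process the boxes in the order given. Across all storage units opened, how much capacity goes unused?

174

storage unit 1: place 111 ft³, 39 ft³ left
storage unit 1: place 30 ft³, 9 ft³ left
storage unit 2: place 98 ft³, 52 ft³ left
storage unit 2: place 26 ft³, 26 ft³ left
storage unit 2: place 13 ft³, 13 ft³ left
storage unit 3: place 90 ft³, 60 ft³ left
storage unit 3: place 17 ft³, 43 ft³ left
storage unit 3: place 19 ft³, 24 ft³ left
storage unit 4: place 94 ft³, 56 ft³ left
storage unit 5: place 84 ft³, 66 ft³ left
storage unit 6: place 92 ft³, 58 ft³ left
storage unit 7: place 112 ft³, 38 ft³ left
storage unit 4: place 45 ft³, 11 ft³ left
storage unit 5: place 45 ft³, 21 ft³ left
7 storage units × 150 ft³ = 1050 ft³; used 876 ft³; unused 174 ft³.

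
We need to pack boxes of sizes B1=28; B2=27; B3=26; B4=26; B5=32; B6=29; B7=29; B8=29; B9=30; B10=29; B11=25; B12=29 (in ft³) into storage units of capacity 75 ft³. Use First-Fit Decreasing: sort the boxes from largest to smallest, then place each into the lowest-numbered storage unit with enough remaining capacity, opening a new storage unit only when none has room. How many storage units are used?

Sorted descending: 32, 30, 29, 29, 29, 29, 29, 28, 27, 26, 26, 25.
storage unit 1: place 32 ft³, 43 ft³ left
storage unit 1: place 30 ft³, 13 ft³ left
storage unit 2: place 29 ft³, 46 ft³ left
storage unit 2: place 29 ft³, 17 ft³ left
storage unit 3: place 29 ft³, 46 ft³ left
storage unit 3: place 29 ft³, 17 ft³ left
storage unit 4: place 29 ft³, 46 ft³ left
storage unit 4: place 28 ft³, 18 ft³ left
storage unit 5: place 27 ft³, 48 ft³ left
storage unit 5: place 26 ft³, 22 ft³ left
storage unit 6: place 26 ft³, 49 ft³ left
storage unit 6: place 25 ft³, 24 ft³ left

6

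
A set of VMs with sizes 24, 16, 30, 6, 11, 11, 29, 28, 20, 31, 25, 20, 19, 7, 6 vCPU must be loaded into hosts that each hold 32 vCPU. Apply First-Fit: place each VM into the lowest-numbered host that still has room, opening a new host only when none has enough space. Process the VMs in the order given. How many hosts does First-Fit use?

host 1: place 24 vCPU, 8 vCPU left
host 2: place 16 vCPU, 16 vCPU left
host 3: place 30 vCPU, 2 vCPU left
host 1: place 6 vCPU, 2 vCPU left
host 2: place 11 vCPU, 5 vCPU left
host 4: place 11 vCPU, 21 vCPU left
host 5: place 29 vCPU, 3 vCPU left
host 6: place 28 vCPU, 4 vCPU left
host 4: place 20 vCPU, 1 vCPU left
host 7: place 31 vCPU, 1 vCPU left
host 8: place 25 vCPU, 7 vCPU left
host 9: place 20 vCPU, 12 vCPU left
host 10: place 19 vCPU, 13 vCPU left
host 8: place 7 vCPU, 0 vCPU left
host 9: place 6 vCPU, 6 vCPU left

10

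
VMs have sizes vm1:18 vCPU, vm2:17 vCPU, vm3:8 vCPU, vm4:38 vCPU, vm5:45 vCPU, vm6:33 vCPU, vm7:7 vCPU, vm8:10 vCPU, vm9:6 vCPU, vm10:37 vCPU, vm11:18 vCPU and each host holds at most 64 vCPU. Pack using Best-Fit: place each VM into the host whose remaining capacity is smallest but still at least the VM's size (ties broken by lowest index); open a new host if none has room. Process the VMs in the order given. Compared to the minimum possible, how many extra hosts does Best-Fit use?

Best-Fit: [18,17,8,6] [38,18] [45,7,10] [33] [37] → 5 hosts.
Total size 237 vCPU; any packing needs at least ⌈237/64⌉ = 4 hosts.
An optimal packing achieves that bound: [45,18] [38,18,8] [37,17,10] [33,7,6] → 4 hosts.
Excess: 5 − 4 = 1.

1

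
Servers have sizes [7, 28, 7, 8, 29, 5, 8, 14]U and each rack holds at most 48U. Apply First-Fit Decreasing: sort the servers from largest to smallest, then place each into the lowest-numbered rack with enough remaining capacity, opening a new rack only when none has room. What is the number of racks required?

Sorted descending: 29, 28, 14, 8, 8, 7, 7, 5.
rack 1: place 29U, 19U left
rack 2: place 28U, 20U left
rack 1: place 14U, 5U left
rack 2: place 8U, 12U left
rack 2: place 8U, 4U left
rack 3: place 7U, 41U left
rack 3: place 7U, 34U left
rack 1: place 5U, 0U left
Final racks: [29,14,5] [28,8,8] [7,7].

3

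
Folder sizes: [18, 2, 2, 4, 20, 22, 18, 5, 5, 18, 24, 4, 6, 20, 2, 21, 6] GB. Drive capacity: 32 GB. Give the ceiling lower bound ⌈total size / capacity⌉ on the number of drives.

7

Total size = 18 + 2 + 2 + 4 + 20 + 22 + 18 + 5 + 5 + 18 + 24 + 4 + 6 + 20 + 2 + 21 + 6 = 197 GB.
⌈197 / 32⌉ = 7.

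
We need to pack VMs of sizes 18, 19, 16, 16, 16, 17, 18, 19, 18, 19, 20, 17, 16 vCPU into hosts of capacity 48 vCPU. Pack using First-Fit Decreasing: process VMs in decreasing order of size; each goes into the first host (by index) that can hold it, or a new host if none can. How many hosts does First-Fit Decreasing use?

6

Sorted descending: 20, 19, 19, 19, 18, 18, 18, 17, 17, 16, 16, 16, 16.
host 1: place 20 vCPU, 28 vCPU left
host 1: place 19 vCPU, 9 vCPU left
host 2: place 19 vCPU, 29 vCPU left
host 2: place 19 vCPU, 10 vCPU left
host 3: place 18 vCPU, 30 vCPU left
host 3: place 18 vCPU, 12 vCPU left
host 4: place 18 vCPU, 30 vCPU left
host 4: place 17 vCPU, 13 vCPU left
host 5: place 17 vCPU, 31 vCPU left
host 5: place 16 vCPU, 15 vCPU left
host 6: place 16 vCPU, 32 vCPU left
host 6: place 16 vCPU, 16 vCPU left
host 6: place 16 vCPU, 0 vCPU left
Final hosts: [20,19] [19,19] [18,18] [18,17] [17,16] [16,16,16].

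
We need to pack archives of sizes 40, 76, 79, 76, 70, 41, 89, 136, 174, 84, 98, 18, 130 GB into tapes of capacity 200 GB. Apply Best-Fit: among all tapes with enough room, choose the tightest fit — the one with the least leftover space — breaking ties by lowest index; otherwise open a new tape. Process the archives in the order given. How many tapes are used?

tape 1: place 40 GB, 160 GB left
tape 1: place 76 GB, 84 GB left
tape 1: place 79 GB, 5 GB left
tape 2: place 76 GB, 124 GB left
tape 2: place 70 GB, 54 GB left
tape 2: place 41 GB, 13 GB left
tape 3: place 89 GB, 111 GB left
tape 4: place 136 GB, 64 GB left
tape 5: place 174 GB, 26 GB left
tape 3: place 84 GB, 27 GB left
tape 6: place 98 GB, 102 GB left
tape 5: place 18 GB, 8 GB left
tape 7: place 130 GB, 70 GB left

7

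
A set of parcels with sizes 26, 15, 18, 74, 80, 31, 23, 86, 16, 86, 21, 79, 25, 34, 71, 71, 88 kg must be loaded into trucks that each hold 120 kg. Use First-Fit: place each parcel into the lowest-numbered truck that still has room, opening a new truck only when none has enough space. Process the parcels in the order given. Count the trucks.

9 trucks

Put 26 kg in truck 1; 94 kg remain.
Put 15 kg in truck 1; 79 kg remain.
Put 18 kg in truck 1; 61 kg remain.
Put 74 kg in truck 2; 46 kg remain.
Put 80 kg in truck 3; 40 kg remain.
Put 31 kg in truck 1; 30 kg remain.
Put 23 kg in truck 1; 7 kg remain.
Put 86 kg in truck 4; 34 kg remain.
Put 16 kg in truck 2; 30 kg remain.
Put 86 kg in truck 5; 34 kg remain.
Put 21 kg in truck 2; 9 kg remain.
Put 79 kg in truck 6; 41 kg remain.
Put 25 kg in truck 3; 15 kg remain.
Put 34 kg in truck 4; 0 kg remain.
Put 71 kg in truck 7; 49 kg remain.
Put 71 kg in truck 8; 49 kg remain.
Put 88 kg in truck 9; 32 kg remain.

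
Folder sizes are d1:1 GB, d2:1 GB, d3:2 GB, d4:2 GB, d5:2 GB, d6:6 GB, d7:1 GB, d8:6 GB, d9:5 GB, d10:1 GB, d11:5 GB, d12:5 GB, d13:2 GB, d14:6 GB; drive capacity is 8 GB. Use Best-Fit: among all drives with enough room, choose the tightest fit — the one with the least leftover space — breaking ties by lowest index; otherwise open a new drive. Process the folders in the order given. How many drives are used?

7

Put d1 (1 GB) in drive 1; 7 GB remain.
Put d2 (1 GB) in drive 1; 6 GB remain.
Put d3 (2 GB) in drive 1; 4 GB remain.
Put d4 (2 GB) in drive 1; 2 GB remain.
Put d5 (2 GB) in drive 1; 0 GB remain.
Put d6 (6 GB) in drive 2; 2 GB remain.
Put d7 (1 GB) in drive 2; 1 GB remain.
Put d8 (6 GB) in drive 3; 2 GB remain.
Put d9 (5 GB) in drive 4; 3 GB remain.
Put d10 (1 GB) in drive 2; 0 GB remain.
Put d11 (5 GB) in drive 5; 3 GB remain.
Put d12 (5 GB) in drive 6; 3 GB remain.
Put d13 (2 GB) in drive 3; 0 GB remain.
Put d14 (6 GB) in drive 7; 2 GB remain.
Final drives: [1,1,2,2,2] [6,1,1] [6,2] [5] [5] [5] [6].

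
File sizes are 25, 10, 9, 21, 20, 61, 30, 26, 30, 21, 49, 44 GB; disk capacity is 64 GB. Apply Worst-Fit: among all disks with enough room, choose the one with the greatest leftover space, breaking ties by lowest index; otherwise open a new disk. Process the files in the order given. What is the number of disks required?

7 disks

25 GB → disk 1 (remaining 39 GB)
10 GB → disk 1 (remaining 29 GB)
9 GB → disk 1 (remaining 20 GB)
21 GB → disk 2 (remaining 43 GB)
20 GB → disk 2 (remaining 23 GB)
61 GB → disk 3 (remaining 3 GB)
30 GB → disk 4 (remaining 34 GB)
26 GB → disk 4 (remaining 8 GB)
30 GB → disk 5 (remaining 34 GB)
21 GB → disk 5 (remaining 13 GB)
49 GB → disk 6 (remaining 15 GB)
44 GB → disk 7 (remaining 20 GB)
Final disks: [25,10,9] [21,20] [61] [30,26] [30,21] [49] [44].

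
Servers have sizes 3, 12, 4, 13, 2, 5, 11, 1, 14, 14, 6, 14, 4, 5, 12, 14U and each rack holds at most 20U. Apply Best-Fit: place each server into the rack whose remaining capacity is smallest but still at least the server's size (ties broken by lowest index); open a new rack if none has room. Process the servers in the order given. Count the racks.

8 racks

rack 1: place 3U, 17U left
rack 1: place 12U, 5U left
rack 1: place 4U, 1U left
rack 2: place 13U, 7U left
rack 2: place 2U, 5U left
rack 2: place 5U, 0U left
rack 3: place 11U, 9U left
rack 1: place 1U, 0U left
rack 4: place 14U, 6U left
rack 5: place 14U, 6U left
rack 4: place 6U, 0U left
rack 6: place 14U, 6U left
rack 5: place 4U, 2U left
rack 6: place 5U, 1U left
rack 7: place 12U, 8U left
rack 8: place 14U, 6U left
Final racks: [3,12,4,1] [13,2,5] [11] [14,6] [14,4] [14,5] [12] [14].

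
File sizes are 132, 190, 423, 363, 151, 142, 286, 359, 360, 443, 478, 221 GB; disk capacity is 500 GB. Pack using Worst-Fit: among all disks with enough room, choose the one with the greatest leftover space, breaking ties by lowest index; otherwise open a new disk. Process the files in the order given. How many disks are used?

9

disk 1: place 132 GB, 368 GB left
disk 1: place 190 GB, 178 GB left
disk 2: place 423 GB, 77 GB left
disk 3: place 363 GB, 137 GB left
disk 1: place 151 GB, 27 GB left
disk 4: place 142 GB, 358 GB left
disk 4: place 286 GB, 72 GB left
disk 5: place 359 GB, 141 GB left
disk 6: place 360 GB, 140 GB left
disk 7: place 443 GB, 57 GB left
disk 8: place 478 GB, 22 GB left
disk 9: place 221 GB, 279 GB left
Final disks: [132,190,151] [423] [363] [142,286] [359] [360] [443] [478] [221].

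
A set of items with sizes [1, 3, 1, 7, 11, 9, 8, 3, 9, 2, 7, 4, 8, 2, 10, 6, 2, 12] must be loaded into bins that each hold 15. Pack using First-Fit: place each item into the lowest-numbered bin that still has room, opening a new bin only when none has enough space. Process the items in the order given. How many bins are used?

8 bins

bin 1: place 1, 14 left
bin 1: place 3, 11 left
bin 1: place 1, 10 left
bin 1: place 7, 3 left
bin 2: place 11, 4 left
bin 3: place 9, 6 left
bin 4: place 8, 7 left
bin 1: place 3, 0 left
bin 5: place 9, 6 left
bin 2: place 2, 2 left
bin 4: place 7, 0 left
bin 3: place 4, 2 left
bin 6: place 8, 7 left
bin 2: place 2, 0 left
bin 7: place 10, 5 left
bin 5: place 6, 0 left
bin 3: place 2, 0 left
bin 8: place 12, 3 left
Final bins: [1,3,1,7,3] [11,2,2] [9,4,2] [8,7] [9,6] [8] [10] [12].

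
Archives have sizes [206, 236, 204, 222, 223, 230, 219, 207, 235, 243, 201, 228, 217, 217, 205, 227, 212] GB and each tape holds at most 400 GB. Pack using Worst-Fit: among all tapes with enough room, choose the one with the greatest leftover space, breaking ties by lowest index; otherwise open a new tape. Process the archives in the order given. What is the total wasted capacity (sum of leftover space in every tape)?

206 GB → tape 1 (remaining 194 GB)
236 GB → tape 2 (remaining 164 GB)
204 GB → tape 3 (remaining 196 GB)
222 GB → tape 4 (remaining 178 GB)
223 GB → tape 5 (remaining 177 GB)
230 GB → tape 6 (remaining 170 GB)
219 GB → tape 7 (remaining 181 GB)
207 GB → tape 8 (remaining 193 GB)
235 GB → tape 9 (remaining 165 GB)
243 GB → tape 10 (remaining 157 GB)
201 GB → tape 11 (remaining 199 GB)
228 GB → tape 12 (remaining 172 GB)
217 GB → tape 13 (remaining 183 GB)
217 GB → tape 14 (remaining 183 GB)
205 GB → tape 15 (remaining 195 GB)
227 GB → tape 16 (remaining 173 GB)
212 GB → tape 17 (remaining 188 GB)
17 tapes × 400 GB = 6800 GB; used 3732 GB; unused 3068 GB.

3068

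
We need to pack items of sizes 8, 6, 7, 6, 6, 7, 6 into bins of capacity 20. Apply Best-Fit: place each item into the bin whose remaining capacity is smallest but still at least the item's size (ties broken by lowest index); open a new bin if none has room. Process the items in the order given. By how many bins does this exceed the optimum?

Best-Fit: [8,6,6] [7,6,7] [6] → 3 bins.
Total size 46; any packing needs at least ⌈46/20⌉ = 3 bins.
So 3 is already optimal.

0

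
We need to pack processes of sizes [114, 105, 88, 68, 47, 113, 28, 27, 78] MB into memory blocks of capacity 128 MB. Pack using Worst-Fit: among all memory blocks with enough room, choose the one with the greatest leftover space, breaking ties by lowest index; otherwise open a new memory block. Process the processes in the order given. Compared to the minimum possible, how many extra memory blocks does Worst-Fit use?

Worst-Fit: [114] [105] [88,28] [68,47] [113] [27,78] → 6 memory blocks.
Total size 668 MB; any packing needs at least ⌈668/128⌉ = 6 memory blocks.
So 6 is already optimal.

0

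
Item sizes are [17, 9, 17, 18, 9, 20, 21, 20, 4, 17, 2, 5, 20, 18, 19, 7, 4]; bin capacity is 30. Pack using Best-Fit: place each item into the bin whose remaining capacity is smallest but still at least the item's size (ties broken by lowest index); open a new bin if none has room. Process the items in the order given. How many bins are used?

10

17 → bin 1 (remaining 13)
9 → bin 1 (remaining 4)
17 → bin 2 (remaining 13)
18 → bin 3 (remaining 12)
9 → bin 3 (remaining 3)
20 → bin 4 (remaining 10)
21 → bin 5 (remaining 9)
20 → bin 6 (remaining 10)
4 → bin 1 (remaining 0)
17 → bin 7 (remaining 13)
2 → bin 3 (remaining 1)
5 → bin 5 (remaining 4)
20 → bin 8 (remaining 10)
18 → bin 9 (remaining 12)
19 → bin 10 (remaining 11)
7 → bin 4 (remaining 3)
4 → bin 5 (remaining 0)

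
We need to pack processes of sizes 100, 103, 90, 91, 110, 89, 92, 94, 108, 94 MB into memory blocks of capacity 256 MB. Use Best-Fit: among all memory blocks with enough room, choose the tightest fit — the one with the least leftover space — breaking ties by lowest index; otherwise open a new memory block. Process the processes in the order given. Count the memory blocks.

5

100 MB → memory block 1 (remaining 156 MB)
103 MB → memory block 1 (remaining 53 MB)
90 MB → memory block 2 (remaining 166 MB)
91 MB → memory block 2 (remaining 75 MB)
110 MB → memory block 3 (remaining 146 MB)
89 MB → memory block 3 (remaining 57 MB)
92 MB → memory block 4 (remaining 164 MB)
94 MB → memory block 4 (remaining 70 MB)
108 MB → memory block 5 (remaining 148 MB)
94 MB → memory block 5 (remaining 54 MB)
Final memory blocks: [100,103] [90,91] [110,89] [92,94] [108,94].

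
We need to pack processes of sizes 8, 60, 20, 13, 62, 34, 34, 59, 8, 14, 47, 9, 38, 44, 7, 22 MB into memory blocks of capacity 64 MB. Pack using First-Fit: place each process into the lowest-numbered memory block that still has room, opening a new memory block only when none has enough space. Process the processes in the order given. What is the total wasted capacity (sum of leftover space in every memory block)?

8 MB → memory block 1 (remaining 56 MB)
60 MB → memory block 2 (remaining 4 MB)
20 MB → memory block 1 (remaining 36 MB)
13 MB → memory block 1 (remaining 23 MB)
62 MB → memory block 3 (remaining 2 MB)
34 MB → memory block 4 (remaining 30 MB)
34 MB → memory block 5 (remaining 30 MB)
59 MB → memory block 6 (remaining 5 MB)
8 MB → memory block 1 (remaining 15 MB)
14 MB → memory block 1 (remaining 1 MB)
47 MB → memory block 7 (remaining 17 MB)
9 MB → memory block 4 (remaining 21 MB)
38 MB → memory block 8 (remaining 26 MB)
44 MB → memory block 9 (remaining 20 MB)
7 MB → memory block 4 (remaining 14 MB)
22 MB → memory block 5 (remaining 8 MB)
9 memory blocks × 64 MB = 576 MB; used 479 MB; unused 97 MB.

97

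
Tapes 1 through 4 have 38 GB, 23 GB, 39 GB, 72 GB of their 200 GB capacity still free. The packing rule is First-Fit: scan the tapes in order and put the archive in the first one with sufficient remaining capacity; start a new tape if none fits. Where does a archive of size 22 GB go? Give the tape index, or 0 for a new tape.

Tapes with room: tape 1 (38 GB), tape 2 (23 GB), tape 3 (39 GB), tape 4 (72 GB).
The first with room is tape 1.

1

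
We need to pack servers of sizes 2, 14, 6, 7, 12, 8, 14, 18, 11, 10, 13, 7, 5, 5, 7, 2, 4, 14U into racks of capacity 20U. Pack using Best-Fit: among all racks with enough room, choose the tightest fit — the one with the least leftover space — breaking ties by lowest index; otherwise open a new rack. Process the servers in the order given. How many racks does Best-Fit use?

Put 2U in rack 1; 18U remain.
Put 14U in rack 1; 4U remain.
Put 6U in rack 2; 14U remain.
Put 7U in rack 2; 7U remain.
Put 12U in rack 3; 8U remain.
Put 8U in rack 3; 0U remain.
Put 14U in rack 4; 6U remain.
Put 18U in rack 5; 2U remain.
Put 11U in rack 6; 9U remain.
Put 10U in rack 7; 10U remain.
Put 13U in rack 8; 7U remain.
Put 7U in rack 2; 0U remain.
Put 5U in rack 4; 1U remain.
Put 5U in rack 8; 2U remain.
Put 7U in rack 6; 2U remain.
Put 2U in rack 5; 0U remain.
Put 4U in rack 1; 0U remain.
Put 14U in rack 9; 6U remain.
Final racks: [2,14,4] [6,7,7] [12,8] [14,5] [18,2] [11,7] [10] [13,5] [14].

9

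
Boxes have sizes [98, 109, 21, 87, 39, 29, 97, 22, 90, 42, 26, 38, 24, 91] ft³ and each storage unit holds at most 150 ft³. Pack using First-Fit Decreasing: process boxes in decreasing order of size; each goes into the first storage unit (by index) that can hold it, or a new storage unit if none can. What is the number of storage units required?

6

Sorted descending: 109, 98, 97, 91, 90, 87, 42, 39, 38, 29, 26, 24, 22, 21.
109 ft³ → storage unit 1 (remaining 41 ft³)
98 ft³ → storage unit 2 (remaining 52 ft³)
97 ft³ → storage unit 3 (remaining 53 ft³)
91 ft³ → storage unit 4 (remaining 59 ft³)
90 ft³ → storage unit 5 (remaining 60 ft³)
87 ft³ → storage unit 6 (remaining 63 ft³)
42 ft³ → storage unit 2 (remaining 10 ft³)
39 ft³ → storage unit 1 (remaining 2 ft³)
38 ft³ → storage unit 3 (remaining 15 ft³)
29 ft³ → storage unit 4 (remaining 30 ft³)
26 ft³ → storage unit 4 (remaining 4 ft³)
24 ft³ → storage unit 5 (remaining 36 ft³)
22 ft³ → storage unit 5 (remaining 14 ft³)
21 ft³ → storage unit 6 (remaining 42 ft³)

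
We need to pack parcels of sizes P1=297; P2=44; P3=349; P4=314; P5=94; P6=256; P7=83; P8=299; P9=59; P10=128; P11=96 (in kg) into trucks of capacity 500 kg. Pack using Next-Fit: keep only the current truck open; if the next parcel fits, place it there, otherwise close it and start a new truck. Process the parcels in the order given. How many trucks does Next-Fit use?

P1 (297 kg) → truck 1 (remaining 203 kg)
P2 (44 kg) → truck 1 (remaining 159 kg)
P3 (349 kg) → truck 2 (remaining 151 kg)
P4 (314 kg) → truck 3 (remaining 186 kg)
P5 (94 kg) → truck 3 (remaining 92 kg)
P6 (256 kg) → truck 4 (remaining 244 kg)
P7 (83 kg) → truck 4 (remaining 161 kg)
P8 (299 kg) → truck 5 (remaining 201 kg)
P9 (59 kg) → truck 5 (remaining 142 kg)
P10 (128 kg) → truck 5 (remaining 14 kg)
P11 (96 kg) → truck 6 (remaining 404 kg)
Final trucks: [297,44] [349] [314,94] [256,83] [299,59,128] [96].

6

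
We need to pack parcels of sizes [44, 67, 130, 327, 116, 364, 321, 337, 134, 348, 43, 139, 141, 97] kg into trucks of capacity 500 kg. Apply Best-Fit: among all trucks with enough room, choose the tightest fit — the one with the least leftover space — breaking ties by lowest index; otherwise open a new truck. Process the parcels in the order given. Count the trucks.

Put 44 kg in truck 1; 456 kg remain.
Put 67 kg in truck 1; 389 kg remain.
Put 130 kg in truck 1; 259 kg remain.
Put 327 kg in truck 2; 173 kg remain.
Put 116 kg in truck 2; 57 kg remain.
Put 364 kg in truck 3; 136 kg remain.
Put 321 kg in truck 4; 179 kg remain.
Put 337 kg in truck 5; 163 kg remain.
Put 134 kg in truck 3; 2 kg remain.
Put 348 kg in truck 6; 152 kg remain.
Put 43 kg in truck 2; 14 kg remain.
Put 139 kg in truck 6; 13 kg remain.
Put 141 kg in truck 5; 22 kg remain.
Put 97 kg in truck 4; 82 kg remain.

6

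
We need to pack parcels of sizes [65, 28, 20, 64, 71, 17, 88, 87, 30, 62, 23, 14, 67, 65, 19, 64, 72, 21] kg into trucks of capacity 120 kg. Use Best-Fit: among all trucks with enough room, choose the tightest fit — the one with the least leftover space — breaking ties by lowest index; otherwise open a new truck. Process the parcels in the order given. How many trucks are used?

10

Put 65 kg in truck 1; 55 kg remain.
Put 28 kg in truck 1; 27 kg remain.
Put 20 kg in truck 1; 7 kg remain.
Put 64 kg in truck 2; 56 kg remain.
Put 71 kg in truck 3; 49 kg remain.
Put 17 kg in truck 3; 32 kg remain.
Put 88 kg in truck 4; 32 kg remain.
Put 87 kg in truck 5; 33 kg remain.
Put 30 kg in truck 3; 2 kg remain.
Put 62 kg in truck 6; 58 kg remain.
Put 23 kg in truck 4; 9 kg remain.
Put 14 kg in truck 5; 19 kg remain.
Put 67 kg in truck 7; 53 kg remain.
Put 65 kg in truck 8; 55 kg remain.
Put 19 kg in truck 5; 0 kg remain.
Put 64 kg in truck 9; 56 kg remain.
Put 72 kg in truck 10; 48 kg remain.
Put 21 kg in truck 10; 27 kg remain.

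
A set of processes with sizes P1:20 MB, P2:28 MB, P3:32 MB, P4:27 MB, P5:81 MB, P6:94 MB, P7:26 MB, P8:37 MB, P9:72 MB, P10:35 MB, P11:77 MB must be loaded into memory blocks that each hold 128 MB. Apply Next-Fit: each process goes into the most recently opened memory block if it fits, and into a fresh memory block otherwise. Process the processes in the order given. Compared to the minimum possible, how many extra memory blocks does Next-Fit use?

Next-Fit: [20,28,32,27] [81] [94,26] [37,72] [35,77] → 5 memory blocks.
Total size 529 MB; any packing needs at least ⌈529/128⌉ = 5 memory blocks.
So 5 is already optimal.

0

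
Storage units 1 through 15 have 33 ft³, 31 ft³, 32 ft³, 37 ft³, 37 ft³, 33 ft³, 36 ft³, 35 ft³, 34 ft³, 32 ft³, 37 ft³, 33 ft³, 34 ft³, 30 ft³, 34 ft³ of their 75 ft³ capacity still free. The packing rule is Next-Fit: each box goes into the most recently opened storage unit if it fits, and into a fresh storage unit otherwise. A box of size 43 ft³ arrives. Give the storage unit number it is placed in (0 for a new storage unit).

0

Next-Fit only looks at storage unit 15, which has 34 ft³ free.
43 ft³ does not fit, so a new storage unit is opened.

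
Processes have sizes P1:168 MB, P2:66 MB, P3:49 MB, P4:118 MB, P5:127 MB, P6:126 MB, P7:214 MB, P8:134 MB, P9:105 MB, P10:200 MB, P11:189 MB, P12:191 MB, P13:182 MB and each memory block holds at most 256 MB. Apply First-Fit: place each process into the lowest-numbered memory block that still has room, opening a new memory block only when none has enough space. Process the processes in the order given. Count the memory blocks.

9 memory blocks

memory block 1: place P1 (168 MB), 88 MB left
memory block 1: place P2 (66 MB), 22 MB left
memory block 2: place P3 (49 MB), 207 MB left
memory block 2: place P4 (118 MB), 89 MB left
memory block 3: place P5 (127 MB), 129 MB left
memory block 3: place P6 (126 MB), 3 MB left
memory block 4: place P7 (214 MB), 42 MB left
memory block 5: place P8 (134 MB), 122 MB left
memory block 5: place P9 (105 MB), 17 MB left
memory block 6: place P10 (200 MB), 56 MB left
memory block 7: place P11 (189 MB), 67 MB left
memory block 8: place P12 (191 MB), 65 MB left
memory block 9: place P13 (182 MB), 74 MB left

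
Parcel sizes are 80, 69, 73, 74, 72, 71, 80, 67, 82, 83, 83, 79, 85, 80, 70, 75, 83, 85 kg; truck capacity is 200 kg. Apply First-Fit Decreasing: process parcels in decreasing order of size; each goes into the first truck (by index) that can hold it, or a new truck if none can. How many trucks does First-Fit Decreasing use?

Sorted descending: 85, 85, 83, 83, 83, 82, 80, 80, 80, 79, 75, 74, 73, 72, 71, 70, 69, 67.
truck 1: place 85 kg, 115 kg left
truck 1: place 85 kg, 30 kg left
truck 2: place 83 kg, 117 kg left
truck 2: place 83 kg, 34 kg left
truck 3: place 83 kg, 117 kg left
truck 3: place 82 kg, 35 kg left
truck 4: place 80 kg, 120 kg left
truck 4: place 80 kg, 40 kg left
truck 5: place 80 kg, 120 kg left
truck 5: place 79 kg, 41 kg left
truck 6: place 75 kg, 125 kg left
truck 6: place 74 kg, 51 kg left
truck 7: place 73 kg, 127 kg left
truck 7: place 72 kg, 55 kg left
truck 8: place 71 kg, 129 kg left
truck 8: place 70 kg, 59 kg left
truck 9: place 69 kg, 131 kg left
truck 9: place 67 kg, 64 kg left

9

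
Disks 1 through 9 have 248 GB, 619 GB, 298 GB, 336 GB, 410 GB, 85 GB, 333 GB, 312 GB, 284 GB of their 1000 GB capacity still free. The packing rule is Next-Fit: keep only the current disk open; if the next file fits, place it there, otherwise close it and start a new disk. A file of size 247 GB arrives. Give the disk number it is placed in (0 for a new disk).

Next-Fit only looks at disk 9, which has 284 GB free.
247 GB fits there.

9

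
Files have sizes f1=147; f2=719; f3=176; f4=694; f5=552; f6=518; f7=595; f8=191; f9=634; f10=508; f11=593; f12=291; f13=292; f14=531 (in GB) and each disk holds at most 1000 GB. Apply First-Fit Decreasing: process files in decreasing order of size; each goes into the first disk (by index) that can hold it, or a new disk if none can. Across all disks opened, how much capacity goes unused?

2559

Sorted descending: 719, 694, 634, 595, 593, 552, 531, 518, 508, 292, 291, 191, 176, 147.
disk 1: place 719 GB, 281 GB left
disk 2: place 694 GB, 306 GB left
disk 3: place 634 GB, 366 GB left
disk 4: place 595 GB, 405 GB left
disk 5: place 593 GB, 407 GB left
disk 6: place 552 GB, 448 GB left
disk 7: place 531 GB, 469 GB left
disk 8: place 518 GB, 482 GB left
disk 9: place 508 GB, 492 GB left
disk 2: place 292 GB, 14 GB left
disk 3: place 291 GB, 75 GB left
disk 1: place 191 GB, 90 GB left
disk 4: place 176 GB, 229 GB left
disk 4: place 147 GB, 82 GB left
9 disks × 1000 GB = 9000 GB; used 6441 GB; unused 2559 GB.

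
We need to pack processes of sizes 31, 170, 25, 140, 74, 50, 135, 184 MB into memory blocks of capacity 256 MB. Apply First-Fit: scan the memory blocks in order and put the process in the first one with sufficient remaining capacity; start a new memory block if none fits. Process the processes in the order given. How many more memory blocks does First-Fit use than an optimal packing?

First-Fit: [31,170,25] [140,74] [50,135] [184] → 4 memory blocks.
Total size 809 MB; any packing needs at least ⌈809/256⌉ = 4 memory blocks.
So 4 is already optimal.

0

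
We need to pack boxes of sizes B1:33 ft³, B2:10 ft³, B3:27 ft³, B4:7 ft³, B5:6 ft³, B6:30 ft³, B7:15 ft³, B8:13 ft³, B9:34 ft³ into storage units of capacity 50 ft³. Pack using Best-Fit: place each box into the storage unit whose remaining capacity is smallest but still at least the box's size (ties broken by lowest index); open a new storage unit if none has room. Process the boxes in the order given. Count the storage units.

4 storage units

storage unit 1: place B1 (33 ft³), 17 ft³ left
storage unit 1: place B2 (10 ft³), 7 ft³ left
storage unit 2: place B3 (27 ft³), 23 ft³ left
storage unit 1: place B4 (7 ft³), 0 ft³ left
storage unit 2: place B5 (6 ft³), 17 ft³ left
storage unit 3: place B6 (30 ft³), 20 ft³ left
storage unit 2: place B7 (15 ft³), 2 ft³ left
storage unit 3: place B8 (13 ft³), 7 ft³ left
storage unit 4: place B9 (34 ft³), 16 ft³ left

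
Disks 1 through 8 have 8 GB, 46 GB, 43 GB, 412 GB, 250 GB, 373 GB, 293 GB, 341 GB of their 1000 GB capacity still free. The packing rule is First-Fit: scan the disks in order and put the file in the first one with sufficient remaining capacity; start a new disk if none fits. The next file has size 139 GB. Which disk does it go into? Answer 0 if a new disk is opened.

Disks with room: disk 4 (412 GB), disk 5 (250 GB), disk 6 (373 GB), disk 7 (293 GB), disk 8 (341 GB).
The first with room is disk 4.

4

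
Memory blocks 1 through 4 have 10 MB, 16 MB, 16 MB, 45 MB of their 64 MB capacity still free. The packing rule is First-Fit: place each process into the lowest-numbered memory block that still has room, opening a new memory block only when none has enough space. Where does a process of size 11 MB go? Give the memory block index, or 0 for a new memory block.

2

Memory blocks with room: memory block 2 (16 MB), memory block 3 (16 MB), memory block 4 (45 MB).
The first with room is memory block 2.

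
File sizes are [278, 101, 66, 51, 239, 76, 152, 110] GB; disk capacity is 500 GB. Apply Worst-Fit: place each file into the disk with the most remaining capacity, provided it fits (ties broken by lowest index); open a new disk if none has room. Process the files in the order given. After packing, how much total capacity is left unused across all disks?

Put 278 GB in disk 1; 222 GB remain.
Put 101 GB in disk 1; 121 GB remain.
Put 66 GB in disk 1; 55 GB remain.
Put 51 GB in disk 1; 4 GB remain.
Put 239 GB in disk 2; 261 GB remain.
Put 76 GB in disk 2; 185 GB remain.
Put 152 GB in disk 2; 33 GB remain.
Put 110 GB in disk 3; 390 GB remain.
3 disks × 500 GB = 1500 GB; used 1073 GB; unused 427 GB.

427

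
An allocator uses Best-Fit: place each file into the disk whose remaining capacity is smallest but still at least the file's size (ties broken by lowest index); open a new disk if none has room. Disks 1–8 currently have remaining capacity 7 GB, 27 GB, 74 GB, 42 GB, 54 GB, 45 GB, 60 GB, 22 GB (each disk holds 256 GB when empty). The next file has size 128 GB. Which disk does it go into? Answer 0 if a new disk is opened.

0

No disk has ≥ 128 GB free, so a new disk is opened.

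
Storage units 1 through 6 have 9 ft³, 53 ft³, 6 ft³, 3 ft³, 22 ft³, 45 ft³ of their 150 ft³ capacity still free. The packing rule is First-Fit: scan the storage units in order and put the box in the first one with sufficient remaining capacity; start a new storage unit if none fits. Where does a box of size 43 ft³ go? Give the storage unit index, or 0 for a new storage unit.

Storage units with room: storage unit 2 (53 ft³), storage unit 6 (45 ft³).
The first with room is storage unit 2.

2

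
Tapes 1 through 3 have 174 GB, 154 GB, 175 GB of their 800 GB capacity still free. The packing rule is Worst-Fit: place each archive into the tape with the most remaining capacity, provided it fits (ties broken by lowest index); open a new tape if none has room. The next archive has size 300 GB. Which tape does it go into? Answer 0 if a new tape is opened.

No tape has ≥ 300 GB free, so a new tape is opened.

0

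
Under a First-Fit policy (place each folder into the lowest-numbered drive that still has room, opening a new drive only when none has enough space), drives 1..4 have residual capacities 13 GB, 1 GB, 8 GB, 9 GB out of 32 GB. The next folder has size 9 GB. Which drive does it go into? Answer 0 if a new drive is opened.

1

Drives with room: drive 1 (13 GB), drive 4 (9 GB).
The first with room is drive 1.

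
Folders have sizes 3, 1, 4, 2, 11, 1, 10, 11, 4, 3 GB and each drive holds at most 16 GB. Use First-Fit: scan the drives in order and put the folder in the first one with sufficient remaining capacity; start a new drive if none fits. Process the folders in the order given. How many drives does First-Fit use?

4

3 GB → drive 1 (remaining 13 GB)
1 GB → drive 1 (remaining 12 GB)
4 GB → drive 1 (remaining 8 GB)
2 GB → drive 1 (remaining 6 GB)
11 GB → drive 2 (remaining 5 GB)
1 GB → drive 1 (remaining 5 GB)
10 GB → drive 3 (remaining 6 GB)
11 GB → drive 4 (remaining 5 GB)
4 GB → drive 1 (remaining 1 GB)
3 GB → drive 2 (remaining 2 GB)
Final drives: [3,1,4,2,1,4] [11,3] [10] [11].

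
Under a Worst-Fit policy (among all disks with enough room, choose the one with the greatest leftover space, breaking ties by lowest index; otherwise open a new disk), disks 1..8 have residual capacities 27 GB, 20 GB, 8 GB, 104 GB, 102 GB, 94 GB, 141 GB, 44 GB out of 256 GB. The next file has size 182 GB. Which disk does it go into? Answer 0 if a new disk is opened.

0

No disk has ≥ 182 GB free, so a new disk is opened.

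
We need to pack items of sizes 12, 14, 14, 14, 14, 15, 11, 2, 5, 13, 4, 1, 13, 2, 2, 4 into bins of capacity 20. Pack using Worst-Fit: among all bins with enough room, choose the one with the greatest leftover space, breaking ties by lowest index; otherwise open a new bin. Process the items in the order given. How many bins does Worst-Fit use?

9 bins

Put 12 in bin 1; 8 remain.
Put 14 in bin 2; 6 remain.
Put 14 in bin 3; 6 remain.
Put 14 in bin 4; 6 remain.
Put 14 in bin 5; 6 remain.
Put 15 in bin 6; 5 remain.
Put 11 in bin 7; 9 remain.
Put 2 in bin 7; 7 remain.
Put 5 in bin 1; 3 remain.
Put 13 in bin 8; 7 remain.
Put 4 in bin 7; 3 remain.
Put 1 in bin 8; 6 remain.
Put 13 in bin 9; 7 remain.
Put 2 in bin 9; 5 remain.
Put 2 in bin 2; 4 remain.
Put 4 in bin 3; 2 remain.
Final bins: [12,5] [14,2] [14,4] [14] [14] [15] [11,2,4] [13,1] [13,2].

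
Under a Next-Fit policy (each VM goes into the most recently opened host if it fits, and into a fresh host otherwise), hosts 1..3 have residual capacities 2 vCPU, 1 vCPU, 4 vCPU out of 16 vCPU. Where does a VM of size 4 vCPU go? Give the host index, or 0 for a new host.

3

Next-Fit only looks at host 3, which has 4 vCPU free.
4 vCPU fits there.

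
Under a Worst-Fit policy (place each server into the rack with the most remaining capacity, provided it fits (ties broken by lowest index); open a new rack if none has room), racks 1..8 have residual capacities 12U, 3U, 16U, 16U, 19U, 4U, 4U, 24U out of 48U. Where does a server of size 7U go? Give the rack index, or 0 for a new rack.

Racks with room: rack 1 (12U), rack 3 (16U), rack 4 (16U), rack 5 (19U), rack 8 (24U).
Most room is rack 8 with 24U free.

8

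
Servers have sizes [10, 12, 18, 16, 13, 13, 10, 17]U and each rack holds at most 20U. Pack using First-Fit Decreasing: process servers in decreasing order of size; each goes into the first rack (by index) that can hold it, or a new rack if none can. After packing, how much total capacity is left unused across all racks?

Sorted descending: 18, 17, 16, 13, 13, 12, 10, 10.
18U → rack 1 (remaining 2U)
17U → rack 2 (remaining 3U)
16U → rack 3 (remaining 4U)
13U → rack 4 (remaining 7U)
13U → rack 5 (remaining 7U)
12U → rack 6 (remaining 8U)
10U → rack 7 (remaining 10U)
10U → rack 7 (remaining 0U)
7 racks × 20U = 140U; used 109U; unused 31U.

31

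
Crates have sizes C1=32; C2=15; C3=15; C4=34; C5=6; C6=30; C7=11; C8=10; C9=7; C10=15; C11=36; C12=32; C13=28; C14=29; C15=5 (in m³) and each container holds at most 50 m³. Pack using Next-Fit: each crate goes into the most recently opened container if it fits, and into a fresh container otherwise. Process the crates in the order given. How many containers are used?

container 1: place C1 (32 m³), 18 m³ left
container 1: place C2 (15 m³), 3 m³ left
container 2: place C3 (15 m³), 35 m³ left
container 2: place C4 (34 m³), 1 m³ left
container 3: place C5 (6 m³), 44 m³ left
container 3: place C6 (30 m³), 14 m³ left
container 3: place C7 (11 m³), 3 m³ left
container 4: place C8 (10 m³), 40 m³ left
container 4: place C9 (7 m³), 33 m³ left
container 4: place C10 (15 m³), 18 m³ left
container 5: place C11 (36 m³), 14 m³ left
container 6: place C12 (32 m³), 18 m³ left
container 7: place C13 (28 m³), 22 m³ left
container 8: place C14 (29 m³), 21 m³ left
container 8: place C15 (5 m³), 16 m³ left

8 containers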